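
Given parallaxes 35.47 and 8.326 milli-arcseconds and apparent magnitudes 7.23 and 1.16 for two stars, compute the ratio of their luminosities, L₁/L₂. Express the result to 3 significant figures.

d₁ = 1/p₁ = 1/0.03547″ = 28.193 pc; d₂ = 1/p₂ = 1/0.008326″ = 120.11 pc.
M₁ = m₁ − 5 log₁₀ d₁ + 5 = 7.23 − 7.2507 + 5 = 4.9793.
M₂ = 1.16 − 10.3979 + 5 = -4.2379.
L₁/L₂ = 10^(0.4(M₂ − M₁)) = 10^(0.4 × (-9.2172)) = 10^(-3.68688) = 0.00020565.

L₁/L₂ = 0.000206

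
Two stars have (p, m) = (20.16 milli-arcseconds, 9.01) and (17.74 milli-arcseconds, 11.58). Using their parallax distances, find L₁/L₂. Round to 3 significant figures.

d₁ = 1/p₁ = 1/0.02016″ = 49.603 pc; d₂ = 1/p₂ = 1/0.01774″ = 56.37 pc.
M₁ = m₁ − 5 log₁₀ d₁ + 5 = 9.01 − 8.4775 + 5 = 5.5325.
M₂ = 11.58 − 8.7552 + 5 = 7.8248.
L₁/L₂ = 10^(0.4(M₂ − M₁)) = 10^(0.4 × 2.2923) = 10^0.91692 = 8.2589.

L₁/L₂ = 8.26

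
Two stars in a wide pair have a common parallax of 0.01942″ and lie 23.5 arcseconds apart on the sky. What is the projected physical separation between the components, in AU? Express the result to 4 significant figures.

d = 1/p = 1/0.01942″ = 51.493 pc.
At distance d (pc), an angle of θ arcsec spans θ·d AU: s = 23.5 × 51.493 = 1210.1 AU.

1210 AU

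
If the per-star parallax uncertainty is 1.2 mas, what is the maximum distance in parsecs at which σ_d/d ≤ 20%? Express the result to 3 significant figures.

167 pc

σ_d/d = σ_p/p, so the condition is σ_p/p ≤ 0.20, i.e. p ≥ σ_p/0.20.
p_min = 1.2/0.20 = 6 mas = 0.006 arcsec.
d_max = 1/p_min = 1/0.006 = 166.67 pc.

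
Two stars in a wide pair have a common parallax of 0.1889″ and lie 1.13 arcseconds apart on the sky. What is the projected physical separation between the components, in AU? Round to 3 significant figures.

d = 1/p = 1/0.1889″ = 5.2938 pc.
At distance d (pc), an angle of θ arcsec spans θ·d AU: s = 1.13 × 5.2938 = 5.982 AU.

5.98 AU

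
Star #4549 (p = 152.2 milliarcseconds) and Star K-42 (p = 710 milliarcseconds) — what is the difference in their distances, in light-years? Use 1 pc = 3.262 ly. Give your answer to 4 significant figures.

d_A = 1/0.1522″ = 6.5703 pc; d_B = 1/0.7100″ = 1.4085 pc.
|d_B − d_A| = |1.4085 − 6.5703| = 5.1618 pc = 5.1618 × 3.262 ly = 16.838 ly.

16.84 ly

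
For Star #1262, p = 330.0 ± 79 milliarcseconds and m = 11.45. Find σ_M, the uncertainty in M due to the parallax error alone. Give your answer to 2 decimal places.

M = m − 5 log₁₀ d + 5 = m + 5 log₁₀ p + 5, so ∂M/∂p = 5/(p ln 10).
σ_M = (5/ln 10) · (σ_p/p) = 2.1715 × 79/330.0 = 2.1715 × 0.23939 = 0.51984.

σ_M = 0.52 mag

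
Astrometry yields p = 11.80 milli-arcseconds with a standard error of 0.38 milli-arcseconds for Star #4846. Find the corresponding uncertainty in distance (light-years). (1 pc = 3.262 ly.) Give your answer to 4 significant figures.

d = 1/p, so σ_d = σ_p / p².
σ_d = 0.000380 / (0.01180)² = 0.000380 / 0.00013924 = 2.7291 pc = 2.7291 × 3.262 ly = 8.9023 ly.

8.902 ly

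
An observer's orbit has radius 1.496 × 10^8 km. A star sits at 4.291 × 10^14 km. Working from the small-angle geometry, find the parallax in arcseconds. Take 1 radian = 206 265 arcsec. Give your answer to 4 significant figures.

0.07191 arcsec

θ ≈ B/d = (1.496 × 10^8) / (4.291 × 10^14) = 3.4864 × 10^-7 rad.
In arcseconds: 3.4864 × 10^-7 × 206265 = 0.071912″.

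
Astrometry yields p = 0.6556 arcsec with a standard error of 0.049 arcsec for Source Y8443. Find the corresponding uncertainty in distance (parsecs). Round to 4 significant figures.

0.1140 pc

d = 1/p, so σ_d = σ_p / p².
σ_d = 0.0490 / (0.6556)² = 0.0490 / 0.42981 = 0.114 pc.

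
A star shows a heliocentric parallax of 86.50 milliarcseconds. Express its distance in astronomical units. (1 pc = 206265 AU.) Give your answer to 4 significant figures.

p = 86.50 milliarcseconds = 0.08650 arcsec.
d = 1/p = 1/0.08650 = 11.561 pc.
In AU: 11.561 × 206265 = 2.3846 × 10^6 AU.

2.385 × 10^6 AU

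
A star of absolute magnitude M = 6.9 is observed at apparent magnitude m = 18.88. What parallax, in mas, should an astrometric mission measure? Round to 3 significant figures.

m − M = 18.88 − 6.9 = 11.98.
d = 10^((m−M)/5 + 1) = 10^3.396 = 2488.9 pc.
p = 1/d = 1/2488.9 = 0.00040178 arcsec = 0.40178 mas.

0.402 mas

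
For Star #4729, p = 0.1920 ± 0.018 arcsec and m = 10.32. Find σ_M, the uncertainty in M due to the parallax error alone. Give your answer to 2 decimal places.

σ_M = 0.20 mag

M = m − 5 log₁₀ d + 5 = m + 5 log₁₀ p + 5, so ∂M/∂p = 5/(p ln 10).
σ_M = (5/ln 10) · (σ_p/p) = 2.1715 × 0.018/0.1920 = 2.1715 × 0.09375 = 0.20358.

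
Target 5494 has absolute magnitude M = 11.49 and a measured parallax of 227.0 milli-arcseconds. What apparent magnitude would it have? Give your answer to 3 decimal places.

d = 1/p = 1/0.2270″ = 4.4053 pc.
m − M = 5 log₁₀ d − 5 = 5 log₁₀(4.4053) − 5 = 3.2199 − 5 = -1.7801.
m = M + (m − M) = 11.49 + (-1.7801) = 9.710.

m = 9.710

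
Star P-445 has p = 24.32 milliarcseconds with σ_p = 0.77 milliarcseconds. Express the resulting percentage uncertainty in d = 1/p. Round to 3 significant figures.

3.17%

For d = 1/p, |σ_d/d| = |σ_p/p|.
σ_p/p = 0.77 / 24.32 = 0.031661 = 3.1661%.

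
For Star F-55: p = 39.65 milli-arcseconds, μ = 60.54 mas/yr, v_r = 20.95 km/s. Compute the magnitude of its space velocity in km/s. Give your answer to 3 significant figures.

d = 1/p = 1/0.03965″ = 25.221 pc.
μ = 60.54 mas/yr = 0.06054 ″/yr.
v_t = 4.740 μ d = 4.740 × 0.06054 × 25.221 = 7.2374 km/s.
v = √(v_r² + v_t²) = √(20.95² + 7.2374²) = √491.282 = 22.165 km/s.

22.2 km/s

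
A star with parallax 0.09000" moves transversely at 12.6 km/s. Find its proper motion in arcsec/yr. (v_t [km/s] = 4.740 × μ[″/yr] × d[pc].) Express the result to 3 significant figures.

d = 1/p = 1/0.09000″ = 11.111 pc.
μ = v_t / (4.74 d) = 12.6 / (4.74 × 11.111) = 12.6 / 52.666 = 0.23924 ″/yr.

0.239 arcsec/yr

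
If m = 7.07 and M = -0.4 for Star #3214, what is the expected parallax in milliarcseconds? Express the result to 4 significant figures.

m − M = 7.07 − (-0.4) = 7.47.
d = 10^((m−M)/5 + 1) = 10^2.494 = 311.89 pc.
p = 1/d = 1/311.89 = 0.0032063 arcsec = 3.2063 mas.

3.206 mas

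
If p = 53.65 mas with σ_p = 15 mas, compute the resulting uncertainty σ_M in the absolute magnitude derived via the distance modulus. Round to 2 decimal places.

M = m − 5 log₁₀ d + 5 = m + 5 log₁₀ p + 5, so ∂M/∂p = 5/(p ln 10).
σ_M = (5/ln 10) · (σ_p/p) = 2.1715 × 15/53.65 = 2.1715 × 0.27959 = 0.60713.

σ_M = 0.61 mag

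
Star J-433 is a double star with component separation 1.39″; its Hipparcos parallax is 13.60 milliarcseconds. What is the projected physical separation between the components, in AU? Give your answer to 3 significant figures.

d = 1/p = 1/0.01360″ = 73.529 pc.
At distance d (pc), an angle of θ arcsec spans θ·d AU: s = 1.39 × 73.529 = 102.21 AU.

102 AU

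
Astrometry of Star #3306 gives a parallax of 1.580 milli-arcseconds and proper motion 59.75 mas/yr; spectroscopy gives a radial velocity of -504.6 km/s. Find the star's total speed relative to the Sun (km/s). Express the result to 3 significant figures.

d = 1/p = 1/0.001580″ = 632.91 pc.
μ = 59.75 mas/yr = 0.05975 ″/yr.
v_t = 4.740 μ d = 4.740 × 0.05975 × 632.91 = 179.25 km/s.
v = √(v_r² + v_t²) = √((-504.6)² + 179.25²) = √286752 = 535.49 km/s.

535 km/s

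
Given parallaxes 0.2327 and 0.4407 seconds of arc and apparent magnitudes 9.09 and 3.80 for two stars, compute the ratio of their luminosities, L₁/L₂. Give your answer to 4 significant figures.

d₁ = 1/p₁ = 1/0.2327″ = 4.2974 pc; d₂ = 1/p₂ = 1/0.4407″ = 2.2691 pc.
M₁ = m₁ − 5 log₁₀ d₁ + 5 = 9.09 − 3.1660 + 5 = 10.9240.
M₂ = 3.80 − 1.7793 + 5 = 7.0207.
L₁/L₂ = 10^(0.4(M₂ − M₁)) = 10^(0.4 × (-3.9033)) = 10^(-1.56132) = 0.027459.

L₁/L₂ = 0.02746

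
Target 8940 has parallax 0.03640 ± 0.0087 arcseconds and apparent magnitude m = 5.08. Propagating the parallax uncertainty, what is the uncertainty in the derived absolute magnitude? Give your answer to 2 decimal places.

σ_M = 0.52 mag

M = m − 5 log₁₀ d + 5 = m + 5 log₁₀ p + 5, so ∂M/∂p = 5/(p ln 10).
σ_M = (5/ln 10) · (σ_p/p) = 2.1715 × 0.0087/0.03640 = 2.1715 × 0.23901 = 0.51901.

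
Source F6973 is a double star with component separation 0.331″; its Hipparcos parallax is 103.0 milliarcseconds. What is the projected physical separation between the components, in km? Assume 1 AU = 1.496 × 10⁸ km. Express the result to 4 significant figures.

d = 1/p = 1/0.1030″ = 9.7087 pc.
At distance d (pc), an angle of θ arcsec spans θ·d AU: s = 0.331 × 9.7087 = 3.2136 AU.
= 3.2136 × 1.496 × 10⁸ km = 4.8075 × 10^8 km.

4.808 × 10^8 km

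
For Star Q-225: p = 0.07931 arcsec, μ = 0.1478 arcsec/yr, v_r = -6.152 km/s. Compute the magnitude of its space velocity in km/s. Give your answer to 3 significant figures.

10.8 km/s

d = 1/p = 1/0.07931″ = 12.609 pc.
v_t = 4.740 μ d = 4.740 × 0.1478 × 12.609 = 8.8335 km/s.
v = √(v_r² + v_t²) = √((-6.152)² + 8.8335²) = √115.878 = 10.765 km/s.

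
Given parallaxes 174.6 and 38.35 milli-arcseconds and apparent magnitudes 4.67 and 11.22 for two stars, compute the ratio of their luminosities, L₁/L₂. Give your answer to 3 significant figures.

d₁ = 1/p₁ = 1/0.1746″ = 5.7274 pc; d₂ = 1/p₂ = 1/0.03835″ = 26.076 pc.
M₁ = m₁ − 5 log₁₀ d₁ + 5 = 4.67 − 3.7898 + 5 = 5.8802.
M₂ = 11.22 − 7.0812 + 5 = 9.1388.
L₁/L₂ = 10^(0.4(M₂ − M₁)) = 10^(0.4 × 3.2586) = 10^1.30344 = 20.111.

L₁/L₂ = 20.1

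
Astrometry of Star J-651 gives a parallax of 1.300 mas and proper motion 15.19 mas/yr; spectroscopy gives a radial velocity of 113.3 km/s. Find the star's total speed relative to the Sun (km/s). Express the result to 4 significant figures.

d = 1/p = 1/0.001300″ = 769.23 pc.
μ = 15.19 mas/yr = 0.01519 ″/yr.
v_t = 4.740 μ d = 4.740 × 0.01519 × 769.23 = 55.385 km/s.
v = √(v_r² + v_t²) = √(113.3² + 55.385²) = √15904.4 = 126.11 km/s.

126.1 km/s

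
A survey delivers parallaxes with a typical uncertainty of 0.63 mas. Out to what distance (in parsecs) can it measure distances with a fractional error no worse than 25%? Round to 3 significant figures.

σ_d/d = σ_p/p, so the condition is σ_p/p ≤ 0.25, i.e. p ≥ σ_p/0.25.
p_min = 0.63/0.25 = 2.52 mas = 0.00252 arcsec.
d_max = 1/p_min = 1/0.00252 = 396.83 pc.

397 pc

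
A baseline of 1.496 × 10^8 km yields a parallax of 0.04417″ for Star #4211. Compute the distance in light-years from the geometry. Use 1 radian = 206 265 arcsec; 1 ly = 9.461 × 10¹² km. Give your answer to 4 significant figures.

θ = 0.04417″ = 0.04417/206265 = 2.1414 × 10^-7 rad.
d = B/θ = (1.496 × 10^8) / (2.1414 × 10^-7) = 6.9861 × 10^14 km = (6.9861 × 10^14) / (9.461 × 10^12) ly = 73.841 ly.

73.84 ly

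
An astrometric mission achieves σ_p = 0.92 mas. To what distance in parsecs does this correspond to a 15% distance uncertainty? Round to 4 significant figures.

163.0 pc

σ_d/d = σ_p/p, so the condition is σ_p/p ≤ 0.15, i.e. p ≥ σ_p/0.15.
p_min = 0.92/0.15 = 6.1333 mas = 0.0061333 arcsec.
d_max = 1/p_min = 1/0.0061333 = 163.04 pc.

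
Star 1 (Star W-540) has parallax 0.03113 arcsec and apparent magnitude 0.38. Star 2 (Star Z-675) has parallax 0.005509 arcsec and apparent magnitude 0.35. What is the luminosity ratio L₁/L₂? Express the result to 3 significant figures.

L₁/L₂ = 0.0305

d₁ = 1/p₁ = 1/0.03113″ = 32.123 pc; d₂ = 1/p₂ = 1/0.005509″ = 181.52 pc.
M₁ = m₁ − 5 log₁₀ d₁ + 5 = 0.38 − 7.5341 + 5 = -2.1541.
M₂ = 0.35 − 11.2946 + 5 = -5.9446.
L₁/L₂ = 10^(0.4(M₂ − M₁)) = 10^(0.4 × (-3.7905)) = 10^(-1.51620) = 0.030465.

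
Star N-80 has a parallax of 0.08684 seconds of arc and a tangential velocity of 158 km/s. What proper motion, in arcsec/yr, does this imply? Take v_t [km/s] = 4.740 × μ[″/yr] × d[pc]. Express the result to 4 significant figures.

d = 1/p = 1/0.08684″ = 11.515 pc.
μ = v_t / (4.74 d) = 158 / (4.74 × 11.515) = 158 / 54.581 = 2.8948 ″/yr.

2.895 arcsec/yr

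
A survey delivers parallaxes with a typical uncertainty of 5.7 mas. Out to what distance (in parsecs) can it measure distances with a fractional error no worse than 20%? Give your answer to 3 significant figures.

35.1 pc

σ_d/d = σ_p/p, so the condition is σ_p/p ≤ 0.20, i.e. p ≥ σ_p/0.20.
p_min = 5.7/0.20 = 28.5 mas = 0.0285 arcsec.
d_max = 1/p_min = 1/0.0285 = 35.088 pc.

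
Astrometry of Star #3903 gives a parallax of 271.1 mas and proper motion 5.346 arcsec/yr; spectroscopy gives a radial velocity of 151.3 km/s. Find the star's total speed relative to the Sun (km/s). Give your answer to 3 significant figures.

178 km/s

d = 1/p = 1/0.2711″ = 3.6887 pc.
v_t = 4.740 μ d = 4.740 × 5.346 × 3.6887 = 93.472 km/s.
v = √(v_r² + v_t²) = √(151.3² + 93.472²) = √31628.7 = 177.84 km/s.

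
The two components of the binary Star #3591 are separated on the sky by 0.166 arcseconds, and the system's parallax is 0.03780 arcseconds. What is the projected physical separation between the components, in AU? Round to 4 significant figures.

d = 1/p = 1/0.03780″ = 26.455 pc.
At distance d (pc), an angle of θ arcsec spans θ·d AU: s = 0.166 × 26.455 = 4.3915 AU.

4.392 AU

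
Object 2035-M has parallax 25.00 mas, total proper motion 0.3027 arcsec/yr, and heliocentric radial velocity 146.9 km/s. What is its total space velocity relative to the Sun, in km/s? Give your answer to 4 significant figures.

157.7 km/s

d = 1/p = 1/0.02500″ = 40 pc.
v_t = 4.740 μ d = 4.740 × 0.3027 × 40 = 57.392 km/s.
v = √(v_r² + v_t²) = √(146.9² + 57.392²) = √24873.5 = 157.71 km/s.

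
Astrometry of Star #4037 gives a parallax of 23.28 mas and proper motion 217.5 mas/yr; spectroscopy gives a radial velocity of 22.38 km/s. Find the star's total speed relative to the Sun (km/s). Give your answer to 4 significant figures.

49.62 km/s

d = 1/p = 1/0.02328″ = 42.955 pc.
μ = 217.5 mas/yr = 0.2175 ″/yr.
v_t = 4.740 μ d = 4.740 × 0.2175 × 42.955 = 44.284 km/s.
v = √(v_r² + v_t²) = √(22.38² + 44.284²) = √2461.94 = 49.618 km/s.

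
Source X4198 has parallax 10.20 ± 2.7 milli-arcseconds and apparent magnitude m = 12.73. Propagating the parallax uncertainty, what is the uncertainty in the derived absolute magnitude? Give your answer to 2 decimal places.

σ_M = 0.57 mag

M = m − 5 log₁₀ d + 5 = m + 5 log₁₀ p + 5, so ∂M/∂p = 5/(p ln 10).
σ_M = (5/ln 10) · (σ_p/p) = 2.1715 × 2.7/10.20 = 2.1715 × 0.26471 = 0.57482.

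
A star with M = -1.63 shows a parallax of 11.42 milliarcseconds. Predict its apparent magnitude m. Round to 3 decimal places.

m = 3.082

d = 1/p = 1/0.01142″ = 87.566 pc.
m − M = 5 log₁₀ d − 5 = 5 log₁₀(87.566) − 5 = 9.7117 − 5 = 4.7117.
m = M + (m − M) = -1.63 + 4.7117 = 3.082.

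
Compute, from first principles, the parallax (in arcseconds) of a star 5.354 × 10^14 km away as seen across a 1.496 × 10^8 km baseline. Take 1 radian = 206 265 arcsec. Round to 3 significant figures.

0.0576 arcsec

θ ≈ B/d = (1.496 × 10^8) / (5.354 × 10^14) = 2.7942 × 10^-7 rad.
In arcseconds: 2.7942 × 10^-7 × 206265 = 0.057635″.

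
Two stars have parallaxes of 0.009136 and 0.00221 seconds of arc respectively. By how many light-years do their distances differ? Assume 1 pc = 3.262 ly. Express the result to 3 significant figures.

d_A = 1/0.009136″ = 109.46 pc; d_B = 1/0.002210″ = 452.49 pc.
|d_B − d_A| = |452.49 − 109.46| = 343.03 pc = 343.03 × 3.262 ly = 1119 ly.

1120 ly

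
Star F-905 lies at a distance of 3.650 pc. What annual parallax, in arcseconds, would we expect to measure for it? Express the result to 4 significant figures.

0.2740 arcsec

p = 1/d = 1/3.65 = 0.27397 arcsec.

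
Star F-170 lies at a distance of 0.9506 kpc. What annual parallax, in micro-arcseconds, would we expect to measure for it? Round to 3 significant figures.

d = 0.9506 kpc = 950.6 pc.
p = 1/d = 1/950.6 = 0.001052 arcsec.
= 0.001052 × 10⁶ = 1052 μas.

1050 μas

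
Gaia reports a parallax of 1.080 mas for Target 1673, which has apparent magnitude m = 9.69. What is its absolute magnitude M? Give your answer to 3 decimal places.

d = 1/p = 1/0.001080″ = 925.93 pc.
m − M = 5 log₁₀(925.93) − 5 = 14.8329 − 5 = 9.8329.
M = m − (m − M) = 9.69 − 9.8329 = -0.143.

M = -0.143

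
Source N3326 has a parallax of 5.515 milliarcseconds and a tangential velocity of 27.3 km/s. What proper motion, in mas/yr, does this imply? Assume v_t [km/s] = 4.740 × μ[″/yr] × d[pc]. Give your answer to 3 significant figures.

31.8 mas/yr

d = 1/p = 1/0.005515″ = 181.32 pc.
μ = v_t / (4.74 d) = 27.3 / (4.74 × 181.32) = 27.3 / 859.46 = 0.031764 ″/yr = 31.764 mas/yr.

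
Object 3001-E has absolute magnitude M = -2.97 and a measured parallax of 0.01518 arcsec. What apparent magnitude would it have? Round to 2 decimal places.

m = 1.12

d = 1/p = 1/0.01518″ = 65.876 pc.
m − M = 5 log₁₀ d − 5 = 5 log₁₀(65.876) − 5 = 9.0936 − 5 = 4.0936.
m = M + (m − M) = -2.97 + 4.0936 = 1.12.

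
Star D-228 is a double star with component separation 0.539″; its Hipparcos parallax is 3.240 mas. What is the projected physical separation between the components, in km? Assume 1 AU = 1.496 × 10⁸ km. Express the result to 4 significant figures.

2.489 × 10^10 km

d = 1/p = 1/0.003240″ = 308.64 pc.
At distance d (pc), an angle of θ arcsec spans θ·d AU: s = 0.539 × 308.64 = 166.36 AU.
= 166.36 × 1.496 × 10⁸ km = 2.4887 × 10^10 km.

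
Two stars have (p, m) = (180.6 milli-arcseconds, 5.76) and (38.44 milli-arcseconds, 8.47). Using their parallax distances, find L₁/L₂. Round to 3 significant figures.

d₁ = 1/p₁ = 1/0.1806″ = 5.5371 pc; d₂ = 1/p₂ = 1/0.03844″ = 26.015 pc.
M₁ = m₁ − 5 log₁₀ d₁ + 5 = 5.76 − 3.7164 + 5 = 7.0436.
M₂ = 8.47 − 7.0761 + 5 = 6.3939.
L₁/L₂ = 10^(0.4(M₂ − M₁)) = 10^(0.4 × (-0.6497)) = 10^(-0.25988) = 0.54969.

L₁/L₂ = 0.550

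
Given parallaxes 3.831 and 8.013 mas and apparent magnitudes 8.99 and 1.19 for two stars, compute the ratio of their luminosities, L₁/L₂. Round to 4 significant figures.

L₁/L₂ = 0.003319

d₁ = 1/p₁ = 1/0.003831″ = 261.03 pc; d₂ = 1/p₂ = 1/0.008013″ = 124.8 pc.
M₁ = m₁ − 5 log₁₀ d₁ + 5 = 8.99 − 12.0835 + 5 = 1.9065.
M₂ = 1.19 − 10.4811 + 5 = -4.2911.
L₁/L₂ = 10^(0.4(M₂ − M₁)) = 10^(0.4 × (-6.1976)) = 10^(-2.47904) = 0.0033186.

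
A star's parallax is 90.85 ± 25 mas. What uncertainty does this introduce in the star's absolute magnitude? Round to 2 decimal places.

M = m − 5 log₁₀ d + 5 = m + 5 log₁₀ p + 5, so ∂M/∂p = 5/(p ln 10).
σ_M = (5/ln 10) · (σ_p/p) = 2.1715 × 25/90.85 = 2.1715 × 0.27518 = 0.59755.

σ_M = 0.60 mag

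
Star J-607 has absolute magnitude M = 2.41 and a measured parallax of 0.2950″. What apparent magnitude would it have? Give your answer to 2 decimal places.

d = 1/p = 1/0.2950″ = 3.3898 pc.
m − M = 5 log₁₀ d − 5 = 5 log₁₀(3.3898) − 5 = 2.6509 − 5 = -2.3491.
m = M + (m − M) = 2.41 + (-2.3491) = 0.06.

m = 0.06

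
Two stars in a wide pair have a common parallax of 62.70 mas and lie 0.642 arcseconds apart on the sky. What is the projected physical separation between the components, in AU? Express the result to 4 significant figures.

d = 1/p = 1/0.06270″ = 15.949 pc.
At distance d (pc), an angle of θ arcsec spans θ·d AU: s = 0.642 × 15.949 = 10.239 AU.

10.24 AU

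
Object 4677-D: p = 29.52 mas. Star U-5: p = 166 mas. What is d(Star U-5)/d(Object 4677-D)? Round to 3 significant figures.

Since d = 1/p, d_B/d_A = p_A/p_B.
= 29.52 / 166 = 0.17783.

0.178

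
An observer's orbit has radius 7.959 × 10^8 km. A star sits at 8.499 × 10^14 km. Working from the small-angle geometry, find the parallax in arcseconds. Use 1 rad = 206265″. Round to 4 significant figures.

0.1932 arcsec

θ ≈ B/d = (7.959 × 10^8) / (8.499 × 10^14) = 9.3646 × 10^-7 rad.
In arcseconds: 9.3646 × 10^-7 × 206265 = 0.19316″.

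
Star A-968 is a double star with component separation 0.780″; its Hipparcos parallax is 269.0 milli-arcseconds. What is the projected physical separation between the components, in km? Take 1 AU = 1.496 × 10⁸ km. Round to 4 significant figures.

4.338 × 10^8 km

d = 1/p = 1/0.2690″ = 3.7175 pc.
At distance d (pc), an angle of θ arcsec spans θ·d AU: s = 0.780 × 3.7175 = 2.8997 AU.
= 2.8997 × 1.496 × 10⁸ km = 4.3380 × 10^8 km.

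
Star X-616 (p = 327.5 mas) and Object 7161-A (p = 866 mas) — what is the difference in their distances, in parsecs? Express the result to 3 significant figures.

d_A = 1/0.3275″ = 3.0534 pc; d_B = 1/0.8660″ = 1.1547 pc.
|d_B − d_A| = |1.1547 − 3.0534| = 1.8987 pc.

1.90 pc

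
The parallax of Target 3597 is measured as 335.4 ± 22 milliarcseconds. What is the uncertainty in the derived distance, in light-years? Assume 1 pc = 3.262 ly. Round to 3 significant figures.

0.638 ly

d = 1/p, so σ_d = σ_p / p².
σ_d = 0.0220 / (0.3354)² = 0.0220 / 0.11249 = 0.19557 pc = 0.19557 × 3.262 ly = 0.63795 ly.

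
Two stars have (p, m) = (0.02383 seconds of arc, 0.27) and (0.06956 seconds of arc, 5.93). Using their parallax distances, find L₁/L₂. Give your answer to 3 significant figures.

d₁ = 1/p₁ = 1/0.02383″ = 41.964 pc; d₂ = 1/p₂ = 1/0.06956″ = 14.376 pc.
M₁ = m₁ − 5 log₁₀ d₁ + 5 = 0.27 − 8.1144 + 5 = -2.8444.
M₂ = 5.93 − 5.7882 + 5 = 5.1418.
L₁/L₂ = 10^(0.4(M₂ − M₁)) = 10^(0.4 × 7.9862) = 10^3.19448 = 1564.9.

L₁/L₂ = 1560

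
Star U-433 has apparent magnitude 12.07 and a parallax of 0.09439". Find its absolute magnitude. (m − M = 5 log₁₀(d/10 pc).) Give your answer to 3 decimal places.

d = 1/p = 1/0.09439″ = 10.594 pc.
m − M = 5 log₁₀(10.594) − 5 = 5.1253 − 5 = 0.1253.
M = m − (m − M) = 12.07 − 0.1253 = 11.945.

M = 11.945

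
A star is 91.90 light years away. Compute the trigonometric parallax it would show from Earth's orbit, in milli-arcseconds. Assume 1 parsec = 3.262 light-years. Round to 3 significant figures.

d = 91.90 ly ÷ 3.262 = 28.173 pc.
p = 1/d = 1/28.173 = 0.035495 arcsec.
= 0.035495 × 1000 = 35.495 mas.

35.5 mas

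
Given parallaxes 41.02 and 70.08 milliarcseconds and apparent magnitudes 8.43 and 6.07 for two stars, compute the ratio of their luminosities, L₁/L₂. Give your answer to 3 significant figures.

d₁ = 1/p₁ = 1/0.04102″ = 24.378 pc; d₂ = 1/p₂ = 1/0.07008″ = 14.269 pc.
M₁ = m₁ − 5 log₁₀ d₁ + 5 = 8.43 − 6.9350 + 5 = 6.4950.
M₂ = 6.07 − 5.7720 + 5 = 5.2980.
L₁/L₂ = 10^(0.4(M₂ − M₁)) = 10^(0.4 × (-1.1970)) = 10^(-0.47880) = 0.33205.

L₁/L₂ = 0.332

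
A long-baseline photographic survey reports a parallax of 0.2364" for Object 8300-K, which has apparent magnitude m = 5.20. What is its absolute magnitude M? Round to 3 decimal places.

M = 7.068

d = 1/p = 1/0.2364″ = 4.2301 pc.
m − M = 5 log₁₀(4.2301) − 5 = 3.1318 − 5 = -1.8682.
M = m − (m − M) = 5.20 − (-1.8682) = 7.068.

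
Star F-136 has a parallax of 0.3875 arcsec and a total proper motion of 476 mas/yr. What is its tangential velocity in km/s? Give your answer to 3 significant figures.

d = 1/p = 1/0.3875″ = 2.5806 pc.
μ = 476 mas/yr = 0.476 ″/yr.
v_t = 4.74 × μ × d = 4.74 × 0.476 × 2.5806 = 5.8225 km/s.

5.82 km/s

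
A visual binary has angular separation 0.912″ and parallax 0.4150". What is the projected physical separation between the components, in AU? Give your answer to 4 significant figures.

2.198 AU

d = 1/p = 1/0.4150″ = 2.4096 pc.
At distance d (pc), an angle of θ arcsec spans θ·d AU: s = 0.912 × 2.4096 = 2.1976 AU.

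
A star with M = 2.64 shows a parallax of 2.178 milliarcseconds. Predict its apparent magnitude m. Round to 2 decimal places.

d = 1/p = 1/0.002178″ = 459.14 pc.
m − M = 5 log₁₀ d − 5 = 5 log₁₀(459.14) − 5 = 13.3097 − 5 = 8.3097.
m = M + (m − M) = 2.64 + 8.3097 = 10.95.

m = 10.95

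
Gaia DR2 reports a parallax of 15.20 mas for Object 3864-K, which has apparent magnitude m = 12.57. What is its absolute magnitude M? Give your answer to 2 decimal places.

M = 8.48

d = 1/p = 1/0.01520″ = 65.789 pc.
m − M = 5 log₁₀(65.789) − 5 = 9.0908 − 5 = 4.0908.
M = m − (m − M) = 12.57 − 4.0908 = 8.48.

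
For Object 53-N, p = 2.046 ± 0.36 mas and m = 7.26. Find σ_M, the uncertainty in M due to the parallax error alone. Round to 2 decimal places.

M = m − 5 log₁₀ d + 5 = m + 5 log₁₀ p + 5, so ∂M/∂p = 5/(p ln 10).
σ_M = (5/ln 10) · (σ_p/p) = 2.1715 × 0.36/2.046 = 2.1715 × 0.17595 = 0.38208.

σ_M = 0.38 mag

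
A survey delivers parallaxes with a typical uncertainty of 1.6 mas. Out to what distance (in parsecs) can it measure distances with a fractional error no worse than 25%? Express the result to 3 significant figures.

156 pc

σ_d/d = σ_p/p, so the condition is σ_p/p ≤ 0.25, i.e. p ≥ σ_p/0.25.
p_min = 1.6/0.25 = 6.4 mas = 0.0064 arcsec.
d_max = 1/p_min = 1/0.0064 = 156.25 pc.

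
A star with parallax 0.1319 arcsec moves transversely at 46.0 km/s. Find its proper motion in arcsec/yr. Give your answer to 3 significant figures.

1.28 arcsec/yr

d = 1/p = 1/0.1319″ = 7.5815 pc.
μ = v_t / (4.74 d) = 46.0 / (4.74 × 7.5815) = 46.0 / 35.936 = 1.2801 ″/yr.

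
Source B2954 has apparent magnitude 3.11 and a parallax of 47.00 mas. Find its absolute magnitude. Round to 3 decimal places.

M = 1.470

d = 1/p = 1/0.04700″ = 21.277 pc.
m − M = 5 log₁₀(21.277) − 5 = 6.6396 − 5 = 1.6396.
M = m − (m − M) = 3.11 − 1.6396 = 1.470.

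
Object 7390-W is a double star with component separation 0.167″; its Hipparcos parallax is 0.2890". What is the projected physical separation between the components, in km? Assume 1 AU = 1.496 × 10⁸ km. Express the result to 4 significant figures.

d = 1/p = 1/0.2890″ = 3.4602 pc.
At distance d (pc), an angle of θ arcsec spans θ·d AU: s = 0.167 × 3.4602 = 0.57785 AU.
= 0.57785 × 1.496 × 10⁸ km = 8.6446 × 10^7 km.

8.645 × 10^7 km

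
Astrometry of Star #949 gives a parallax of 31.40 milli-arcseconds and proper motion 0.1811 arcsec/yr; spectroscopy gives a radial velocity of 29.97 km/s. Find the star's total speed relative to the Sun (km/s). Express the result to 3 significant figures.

d = 1/p = 1/0.03140″ = 31.847 pc.
v_t = 4.740 μ d = 4.740 × 0.1811 × 31.847 = 27.338 km/s.
v = √(v_r² + v_t²) = √(29.97² + 27.338²) = √1645.57 = 40.566 km/s.

40.6 km/s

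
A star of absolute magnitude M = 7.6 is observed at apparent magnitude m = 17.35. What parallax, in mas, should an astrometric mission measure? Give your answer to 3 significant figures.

m − M = 17.35 − 7.6 = 9.75.
d = 10^((m−M)/5 + 1) = 10^2.950 = 891.25 pc.
p = 1/d = 1/891.25 = 0.001122 arcsec = 1.122 mas.

1.12 mas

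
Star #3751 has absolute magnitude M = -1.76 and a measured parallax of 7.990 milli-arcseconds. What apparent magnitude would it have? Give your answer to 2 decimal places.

m = 3.73

d = 1/p = 1/0.007990″ = 125.16 pc.
m − M = 5 log₁₀ d − 5 = 5 log₁₀(125.16) − 5 = 10.4873 − 5 = 5.4873.
m = M + (m − M) = -1.76 + 5.4873 = 3.73.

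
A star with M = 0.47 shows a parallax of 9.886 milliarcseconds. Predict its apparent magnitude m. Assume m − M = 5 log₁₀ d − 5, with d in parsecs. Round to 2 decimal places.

m = 5.49

d = 1/p = 1/0.009886″ = 101.15 pc.
m − M = 5 log₁₀ d − 5 = 5 log₁₀(101.15) − 5 = 10.0248 − 5 = 5.0248.
m = M + (m − M) = 0.47 + 5.0248 = 5.49.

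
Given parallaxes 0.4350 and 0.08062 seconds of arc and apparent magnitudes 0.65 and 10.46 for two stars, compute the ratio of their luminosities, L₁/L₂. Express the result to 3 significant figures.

L₁/L₂ = 288

d₁ = 1/p₁ = 1/0.4350″ = 2.2989 pc; d₂ = 1/p₂ = 1/0.08062″ = 12.404 pc.
M₁ = m₁ − 5 log₁₀ d₁ + 5 = 0.65 − 1.8076 + 5 = 3.8424.
M₂ = 10.46 − 5.4678 + 5 = 9.9922.
L₁/L₂ = 10^(0.4(M₂ − M₁)) = 10^(0.4 × 6.1498) = 10^2.45992 = 288.35.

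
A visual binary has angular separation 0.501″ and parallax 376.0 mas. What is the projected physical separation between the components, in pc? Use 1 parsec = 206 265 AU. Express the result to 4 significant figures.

d = 1/p = 1/0.3760″ = 2.6596 pc.
At distance d (pc), an angle of θ arcsec spans θ·d AU: s = 0.501 × 2.6596 = 1.3325 AU.
= 1.3325 / 206265 = 6.4601 × 10^-6 pc.

6.460 × 10^-6 pc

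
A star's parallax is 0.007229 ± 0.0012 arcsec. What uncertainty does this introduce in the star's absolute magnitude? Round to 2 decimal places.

σ_M = 0.36 mag

M = m − 5 log₁₀ d + 5 = m + 5 log₁₀ p + 5, so ∂M/∂p = 5/(p ln 10).
σ_M = (5/ln 10) · (σ_p/p) = 2.1715 × 0.0012/0.007229 = 2.1715 × 0.166 = 0.36047.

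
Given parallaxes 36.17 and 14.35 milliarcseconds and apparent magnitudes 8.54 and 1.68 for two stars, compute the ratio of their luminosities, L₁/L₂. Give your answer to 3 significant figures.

L₁/L₂ = 0.000284

d₁ = 1/p₁ = 1/0.03617″ = 27.647 pc; d₂ = 1/p₂ = 1/0.01435″ = 69.686 pc.
M₁ = m₁ − 5 log₁₀ d₁ + 5 = 8.54 − 7.2082 + 5 = 6.3318.
M₂ = 1.68 − 9.2157 + 5 = -2.5357.
L₁/L₂ = 10^(0.4(M₂ − M₁)) = 10^(0.4 × (-8.8675)) = 10^(-3.54700) = 0.00028379.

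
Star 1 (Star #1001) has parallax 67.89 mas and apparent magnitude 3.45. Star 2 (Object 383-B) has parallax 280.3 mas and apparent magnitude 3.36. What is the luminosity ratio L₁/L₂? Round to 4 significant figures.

L₁/L₂ = 15.69

d₁ = 1/p₁ = 1/0.06789″ = 14.73 pc; d₂ = 1/p₂ = 1/0.2803″ = 3.5676 pc.
M₁ = m₁ − 5 log₁₀ d₁ + 5 = 3.45 − 5.8410 + 5 = 2.6090.
M₂ = 3.36 − 2.7619 + 5 = 5.5981.
L₁/L₂ = 10^(0.4(M₂ − M₁)) = 10^(0.4 × 2.9891) = 10^1.19564 = 15.691.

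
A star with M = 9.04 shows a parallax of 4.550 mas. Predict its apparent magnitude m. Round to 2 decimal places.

m = 15.75

d = 1/p = 1/0.004550″ = 219.78 pc.
m − M = 5 log₁₀ d − 5 = 5 log₁₀(219.78) − 5 = 11.7099 − 5 = 6.7099.
m = M + (m − M) = 9.04 + 6.7099 = 15.75.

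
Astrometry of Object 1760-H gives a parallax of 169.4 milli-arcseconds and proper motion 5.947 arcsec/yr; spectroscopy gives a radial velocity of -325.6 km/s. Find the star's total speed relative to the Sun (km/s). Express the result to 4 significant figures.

365.7 km/s

d = 1/p = 1/0.1694″ = 5.9032 pc.
v_t = 4.740 μ d = 4.740 × 5.947 × 5.9032 = 166.4 km/s.
v = √(v_r² + v_t²) = √((-325.6)² + 166.4²) = √133704 = 365.66 km/s.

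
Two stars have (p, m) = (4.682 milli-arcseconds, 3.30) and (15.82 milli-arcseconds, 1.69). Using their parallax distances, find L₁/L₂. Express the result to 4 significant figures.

L₁/L₂ = 2.591

d₁ = 1/p₁ = 1/0.004682″ = 213.58 pc; d₂ = 1/p₂ = 1/0.01582″ = 63.211 pc.
M₁ = m₁ − 5 log₁₀ d₁ + 5 = 3.30 − 11.6478 + 5 = -3.3478.
M₂ = 1.69 − 9.0040 + 5 = -2.3140.
L₁/L₂ = 10^(0.4(M₂ − M₁)) = 10^(0.4 × 1.0338) = 10^0.41352 = 2.5913.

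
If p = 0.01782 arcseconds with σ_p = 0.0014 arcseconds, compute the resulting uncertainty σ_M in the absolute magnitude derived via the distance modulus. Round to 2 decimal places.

σ_M = 0.17 mag

M = m − 5 log₁₀ d + 5 = m + 5 log₁₀ p + 5, so ∂M/∂p = 5/(p ln 10).
σ_M = (5/ln 10) · (σ_p/p) = 2.1715 × 0.0014/0.01782 = 2.1715 × 0.078563 = 0.1706.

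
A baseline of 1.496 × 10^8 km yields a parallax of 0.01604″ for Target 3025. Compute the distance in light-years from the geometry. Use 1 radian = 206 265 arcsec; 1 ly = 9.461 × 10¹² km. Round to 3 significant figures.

θ = 0.01604″ = 0.01604/206265 = 7.7764 × 10^-8 rad.
d = B/θ = (1.496 × 10^8) / (7.7764 × 10^-8) = 1.9238 × 10^15 km = (1.9238 × 10^15) / (9.461 × 10^12) ly = 203.34 ly.

203 ly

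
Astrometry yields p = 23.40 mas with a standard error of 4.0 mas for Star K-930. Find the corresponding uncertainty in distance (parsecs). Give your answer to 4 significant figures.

7.305 pc

d = 1/p, so σ_d = σ_p / p².
σ_d = 0.00400 / (0.02340)² = 0.00400 / 0.00054756 = 7.3051 pc.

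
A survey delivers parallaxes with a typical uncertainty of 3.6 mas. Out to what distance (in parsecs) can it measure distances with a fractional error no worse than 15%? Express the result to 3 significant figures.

41.7 pc

σ_d/d = σ_p/p, so the condition is σ_p/p ≤ 0.15, i.e. p ≥ σ_p/0.15.
p_min = 3.6/0.15 = 24 mas = 0.024 arcsec.
d_max = 1/p_min = 1/0.024 = 41.667 pc.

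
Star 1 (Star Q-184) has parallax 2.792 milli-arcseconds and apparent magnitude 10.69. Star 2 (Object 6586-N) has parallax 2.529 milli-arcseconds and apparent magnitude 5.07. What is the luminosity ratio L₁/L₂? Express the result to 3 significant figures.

d₁ = 1/p₁ = 1/0.002792″ = 358.17 pc; d₂ = 1/p₂ = 1/0.002529″ = 395.41 pc.
M₁ = m₁ − 5 log₁₀ d₁ + 5 = 10.69 − 12.7704 + 5 = 2.9196.
M₂ = 5.07 − 12.9852 + 5 = -2.9152.
L₁/L₂ = 10^(0.4(M₂ − M₁)) = 10^(0.4 × (-5.8348)) = 10^(-2.33392) = 0.0046353.

L₁/L₂ = 0.00464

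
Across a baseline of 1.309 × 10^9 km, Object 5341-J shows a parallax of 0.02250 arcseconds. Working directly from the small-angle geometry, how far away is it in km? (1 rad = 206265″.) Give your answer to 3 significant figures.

1.20 × 10^16 km

θ = 0.02250″ = 0.02250/206265 = 1.0908 × 10^-7 rad.
d = B/θ = (1.309 × 10^9) / (1.0908 × 10^-7) = 1.2000 × 10^16 km.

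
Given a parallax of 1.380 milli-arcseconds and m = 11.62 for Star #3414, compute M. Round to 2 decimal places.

d = 1/p = 1/0.001380″ = 724.64 pc.
m − M = 5 log₁₀(724.64) − 5 = 14.3006 − 5 = 9.3006.
M = m − (m − M) = 11.62 − 9.3006 = 2.32.

M = 2.32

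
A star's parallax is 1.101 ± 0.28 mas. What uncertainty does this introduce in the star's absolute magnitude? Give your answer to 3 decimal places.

σ_M = 0.552 mag

M = m − 5 log₁₀ d + 5 = m + 5 log₁₀ p + 5, so ∂M/∂p = 5/(p ln 10).
σ_M = (5/ln 10) · (σ_p/p) = 2.1715 × 0.28/1.101 = 2.1715 × 0.25431 = 0.55223.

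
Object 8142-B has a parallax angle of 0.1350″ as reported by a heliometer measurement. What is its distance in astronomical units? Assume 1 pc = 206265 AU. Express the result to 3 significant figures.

1.53 × 10^6 AU

d = 1/p = 1/0.1350 = 7.4074 pc.
In AU: 7.4074 × 206265 = 1.5279 × 10^6 AU.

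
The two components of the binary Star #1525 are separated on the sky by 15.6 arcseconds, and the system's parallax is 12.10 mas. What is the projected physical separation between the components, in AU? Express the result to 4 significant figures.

1289 AU

d = 1/p = 1/0.01210″ = 82.645 pc.
At distance d (pc), an angle of θ arcsec spans θ·d AU: s = 15.6 × 82.645 = 1289.3 AU.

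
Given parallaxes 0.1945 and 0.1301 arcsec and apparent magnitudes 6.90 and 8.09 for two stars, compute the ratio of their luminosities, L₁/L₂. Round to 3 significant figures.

d₁ = 1/p₁ = 1/0.1945″ = 5.1414 pc; d₂ = 1/p₂ = 1/0.1301″ = 7.6864 pc.
M₁ = m₁ − 5 log₁₀ d₁ + 5 = 6.90 − 3.5554 + 5 = 8.3446.
M₂ = 8.09 − 4.4286 + 5 = 8.6614.
L₁/L₂ = 10^(0.4(M₂ − M₁)) = 10^(0.4 × 0.3168) = 10^0.12672 = 1.3388.

L₁/L₂ = 1.34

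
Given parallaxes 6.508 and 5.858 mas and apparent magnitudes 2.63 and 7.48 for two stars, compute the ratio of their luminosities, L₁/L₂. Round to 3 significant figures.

d₁ = 1/p₁ = 1/0.006508″ = 153.66 pc; d₂ = 1/p₂ = 1/0.005858″ = 170.71 pc.
M₁ = m₁ − 5 log₁₀ d₁ + 5 = 2.63 − 10.9328 + 5 = -3.3028.
M₂ = 7.48 − 11.1613 + 5 = 1.3187.
L₁/L₂ = 10^(0.4(M₂ − M₁)) = 10^(0.4 × 4.6215) = 10^1.84860 = 70.567.

L₁/L₂ = 70.6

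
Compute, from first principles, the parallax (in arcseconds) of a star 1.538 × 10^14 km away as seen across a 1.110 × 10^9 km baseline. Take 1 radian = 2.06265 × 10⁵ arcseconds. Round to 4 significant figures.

θ ≈ B/d = (1.110 × 10^9) / (1.538 × 10^14) = 7.2172 × 10^-6 rad.
In arcseconds: 7.2172 × 10^-6 × 206265 = 1.4887″.

1.489 arcsec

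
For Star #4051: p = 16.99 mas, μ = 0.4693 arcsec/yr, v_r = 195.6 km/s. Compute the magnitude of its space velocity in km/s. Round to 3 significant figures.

235 km/s

d = 1/p = 1/0.01699″ = 58.858 pc.
v_t = 4.740 μ d = 4.740 × 0.4693 × 58.858 = 130.93 km/s.
v = √(v_r² + v_t²) = √(195.6² + 130.93²) = √55402 = 235.38 km/s.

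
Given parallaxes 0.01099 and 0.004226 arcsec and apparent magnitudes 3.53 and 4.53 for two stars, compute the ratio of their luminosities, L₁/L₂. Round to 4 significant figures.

d₁ = 1/p₁ = 1/0.01099″ = 90.992 pc; d₂ = 1/p₂ = 1/0.004226″ = 236.63 pc.
M₁ = m₁ − 5 log₁₀ d₁ + 5 = 3.53 − 9.7950 + 5 = -1.2650.
M₂ = 4.53 − 11.8703 + 5 = -2.3403.
L₁/L₂ = 10^(0.4(M₂ − M₁)) = 10^(0.4 × (-1.0753)) = 10^(-0.43012) = 0.37143.

L₁/L₂ = 0.3714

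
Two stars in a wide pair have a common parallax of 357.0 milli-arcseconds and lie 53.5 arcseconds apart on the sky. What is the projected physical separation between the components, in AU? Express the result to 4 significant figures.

d = 1/p = 1/0.3570″ = 2.8011 pc.
At distance d (pc), an angle of θ arcsec spans θ·d AU: s = 53.5 × 2.8011 = 149.86 AU.

149.9 AU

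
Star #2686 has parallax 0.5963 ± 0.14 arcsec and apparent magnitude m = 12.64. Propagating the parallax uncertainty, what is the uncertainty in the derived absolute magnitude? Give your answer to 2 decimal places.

σ_M = 0.51 mag

M = m − 5 log₁₀ d + 5 = m + 5 log₁₀ p + 5, so ∂M/∂p = 5/(p ln 10).
σ_M = (5/ln 10) · (σ_p/p) = 2.1715 × 0.14/0.5963 = 2.1715 × 0.23478 = 0.50982.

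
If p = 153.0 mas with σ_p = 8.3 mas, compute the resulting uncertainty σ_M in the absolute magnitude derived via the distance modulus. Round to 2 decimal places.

σ_M = 0.12 mag

M = m − 5 log₁₀ d + 5 = m + 5 log₁₀ p + 5, so ∂M/∂p = 5/(p ln 10).
σ_M = (5/ln 10) · (σ_p/p) = 2.1715 × 8.3/153.0 = 2.1715 × 0.054248 = 0.1178.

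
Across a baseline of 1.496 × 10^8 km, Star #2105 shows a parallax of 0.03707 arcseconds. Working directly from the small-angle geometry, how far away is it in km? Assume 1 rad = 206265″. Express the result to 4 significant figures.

8.324 × 10^14 km

θ = 0.03707″ = 0.03707/206265 = 1.7972 × 10^-7 rad.
d = B/θ = (1.496 × 10^8) / (1.7972 × 10^-7) = 8.3241 × 10^14 km.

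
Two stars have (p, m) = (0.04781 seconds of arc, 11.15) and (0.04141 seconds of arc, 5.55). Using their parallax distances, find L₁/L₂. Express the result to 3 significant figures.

L₁/L₂ = 0.00432

d₁ = 1/p₁ = 1/0.04781″ = 20.916 pc; d₂ = 1/p₂ = 1/0.04141″ = 24.149 pc.
M₁ = m₁ − 5 log₁₀ d₁ + 5 = 11.15 − 6.6024 + 5 = 9.5476.
M₂ = 5.55 − 6.9145 + 5 = 3.6355.
L₁/L₂ = 10^(0.4(M₂ − M₁)) = 10^(0.4 × (-5.9121)) = 10^(-2.36484) = 0.0043168.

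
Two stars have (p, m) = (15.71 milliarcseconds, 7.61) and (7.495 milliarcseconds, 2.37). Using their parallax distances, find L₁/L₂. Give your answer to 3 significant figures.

L₁/L₂ = 0.00182

d₁ = 1/p₁ = 1/0.01571″ = 63.654 pc; d₂ = 1/p₂ = 1/0.007495″ = 133.42 pc.
M₁ = m₁ − 5 log₁₀ d₁ + 5 = 7.61 − 9.0191 + 5 = 3.5909.
M₂ = 2.37 − 10.6261 + 5 = -3.2561.
L₁/L₂ = 10^(0.4(M₂ − M₁)) = 10^(0.4 × (-6.8470)) = 10^(-2.73880) = 0.0018247.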